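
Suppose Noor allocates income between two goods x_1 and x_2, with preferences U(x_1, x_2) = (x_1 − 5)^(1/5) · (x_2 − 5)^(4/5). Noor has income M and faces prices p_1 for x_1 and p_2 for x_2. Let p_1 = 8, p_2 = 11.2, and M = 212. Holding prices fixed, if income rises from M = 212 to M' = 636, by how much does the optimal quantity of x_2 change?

Δx_2* = 30.2857

Let x_1' = x_1−5, x_2' = x_2−5. MRS = (1/4)·x_2'/x_1' = p_1/p_2.
Substituting into the budget: x_1* = 5 + 0.2·(M − 5·p_1 − 5·p_2)/p_1, and x_2* = 5 + 0.8·(…)/p_2.
Discretionary income = 212 − 5·8 − 5·11.2 = 116; x_2* = 5 + 0.8·116/11.2 = 13.2857.
At M' = 636: x_2* = 43.5714. Change: 43.5714 − 13.2857 = 30.2857.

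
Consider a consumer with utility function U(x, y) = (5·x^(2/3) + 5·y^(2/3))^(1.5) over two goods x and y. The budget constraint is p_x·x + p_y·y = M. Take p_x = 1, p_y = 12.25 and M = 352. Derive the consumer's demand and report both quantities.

x* = 349.6698, y* = 0.1902

MU_x ∝ 5·x^(-1/3), MU_y ∝ 5·y^(-1/3), so MRS = (y/x)^(1/3) = p_x/p_y.
Solve for the ratio: y/x = [p_x/p_y]^(3).
With the ratio pinned down, the budget gives x* = M/(p_x + p_y·(y/x)) and y* = (y/x)·x*.
Numerically y/x = 0.000544, so x* = 352/(1 + 12.25·0.000544) = 349.6698 and y* = 0.000544·349.6698 = 0.1902.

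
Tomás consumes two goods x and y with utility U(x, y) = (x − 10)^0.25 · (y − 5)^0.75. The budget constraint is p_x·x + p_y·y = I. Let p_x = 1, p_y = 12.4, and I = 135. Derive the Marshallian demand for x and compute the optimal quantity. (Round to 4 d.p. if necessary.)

x* = 25.75

This is Cobb-Douglas in (x−10, y−5): tangency gives 0.25·p_y·(y−5) = 0.75·p_x·(x−10).
Substituting into the budget: x* = 10 + 0.25·(I − 10·p_x − 5·p_y)/p_x, and y* = 5 + 0.75·(…)/p_y.
Discretionary income = 135 − 10·1 − 5·12.4 = 63; x* = 10 + 0.25·63/1 = 25.75.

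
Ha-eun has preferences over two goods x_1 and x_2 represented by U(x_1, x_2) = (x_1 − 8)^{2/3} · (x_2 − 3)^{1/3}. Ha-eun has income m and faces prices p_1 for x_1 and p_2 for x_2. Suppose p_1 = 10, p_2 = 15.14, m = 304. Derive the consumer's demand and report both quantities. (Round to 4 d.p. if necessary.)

This is Cobb-Douglas in (x_1−8, x_2−3): tangency gives 2/3·p_2·(x_2−3) = 1/3·p_1·(x_1−8).
Substituting into the budget: x_1* = 8 + 2/3·(m − 8·p_1 − 3·p_2)/p_1, and x_2* = 3 + 1/3·(…)/p_2.
Discretionary income = 304 − 8·10 − 3·15.14 = 178.58; x_1* = 8 + 2/3·178.58/10 = 19.9053; x_2* = 3 + 1/3·178.58/15.14 = 6.9317.

x_1* = 19.9053, x_2* = 6.9317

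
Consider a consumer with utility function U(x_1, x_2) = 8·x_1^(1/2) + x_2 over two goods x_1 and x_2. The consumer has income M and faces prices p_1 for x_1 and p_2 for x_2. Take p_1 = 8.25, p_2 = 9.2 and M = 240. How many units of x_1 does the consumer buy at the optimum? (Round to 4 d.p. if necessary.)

Set MRS = p_1/p_2: 4·x_1^(−1/2) = p_1/p_2.
Thus x_1* = (4·p_2/p_1)² — independent of M — with the rest of income spent on x_2.
Plugging in: x_1* = (4·9.2/8.25)² = 19.897.

x_1* = 19.897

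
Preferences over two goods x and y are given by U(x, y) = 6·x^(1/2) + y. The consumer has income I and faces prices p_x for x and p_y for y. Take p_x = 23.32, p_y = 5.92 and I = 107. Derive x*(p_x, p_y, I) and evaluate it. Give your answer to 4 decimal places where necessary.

MU_x = 3/√x, MU_y = 1. Tangency: 3/√x = p_x/p_y.
Solve: √x = 3·p_y/p_x, so x*(p_x,p_y) = (3·p_y/p_x)², and y* = (I − p_x·x*)/p_y.
Plugging in: x* = (3·5.92/23.32)² = 0.58.

x* = 0.58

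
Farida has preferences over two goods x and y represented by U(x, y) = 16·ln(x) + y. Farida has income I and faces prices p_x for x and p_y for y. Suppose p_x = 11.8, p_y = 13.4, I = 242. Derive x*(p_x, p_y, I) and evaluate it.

MU_x = 16/x, MU_y = 1. Tangency: 16/x = p_x/p_y.
So x*(p_x,p_y) = 16·p_y/p_x, independent of income; and y* = (I − 16·p_y)/p_y.
At the given prices: x* = 16·13.4/11.8 = 18.1695.

x* = 18.1695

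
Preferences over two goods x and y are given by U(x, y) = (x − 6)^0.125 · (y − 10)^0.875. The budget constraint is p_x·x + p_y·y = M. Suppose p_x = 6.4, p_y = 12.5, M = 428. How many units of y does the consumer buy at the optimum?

Let x' = x−6, y' = y−10. MRS = (1/7)·y'/x' = p_x/p_y.
Substituting into the budget: x* = 6 + 0.125·(M − 6·p_x − 10·p_y)/p_x, and y* = 10 + 0.875·(…)/p_y.
Discretionary income = 428 − 6·6.4 − 10·12.5 = 264.6; y* = 10 + 0.875·264.6/12.5 = 28.522.

y* = 28.522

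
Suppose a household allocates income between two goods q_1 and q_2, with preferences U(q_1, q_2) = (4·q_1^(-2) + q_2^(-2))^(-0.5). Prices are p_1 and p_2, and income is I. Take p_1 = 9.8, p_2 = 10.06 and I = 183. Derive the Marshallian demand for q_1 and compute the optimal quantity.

MRS = MU_q_1/MU_q_2 = 4·(q_2/q_1)^(3). Set equal to p_1/p_2.
Hence q_2/q_1 = ((1/4)·p_1/p_2)^(1/(3)), i.e. raised to the 1/3 power.
Substitute q_2 = (q_2/q_1)·q_1 into the budget: q_1* = I/(p_1 + p_2·(q_2/q_1)).
Numerically q_2/q_1 = 0.624486, so q_1* = 183/(9.8 + 10.06·0.624486) = 11.3789.

q_1* = 11.3789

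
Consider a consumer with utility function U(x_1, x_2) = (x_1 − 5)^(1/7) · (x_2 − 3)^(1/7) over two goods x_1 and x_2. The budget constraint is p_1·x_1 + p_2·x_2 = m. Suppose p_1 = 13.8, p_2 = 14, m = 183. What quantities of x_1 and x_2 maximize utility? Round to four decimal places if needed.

Let x_1' = x_1−5, x_2' = x_2−3. MRS = x_2'/x_1' = p_1/p_2.
Substituting into the budget: x_1* = 5 + 0.5·(m − 5·p_1 − 3·p_2)/p_1, and x_2* = 3 + 0.5·(…)/p_2.
Discretionary income = 183 − 5·13.8 − 3·14 = 72; x_1* = 5 + 0.5·72/13.8 = 7.6087; x_2* = 3 + 0.5·72/14 = 5.5714.

x_1* = 7.6087, x_2* = 5.5714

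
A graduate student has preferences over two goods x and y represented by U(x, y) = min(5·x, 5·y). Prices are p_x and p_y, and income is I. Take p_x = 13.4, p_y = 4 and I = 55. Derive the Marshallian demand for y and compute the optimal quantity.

y* = 3.1609

Leontief preferences: the optimum is at the kink where x/5 = y/5, i.e. y = x.
Budget: p_x·x + p_y·x = I, so (5·p_x + 5·p_y)·x = 5·I.
Demand: x*(p_x,p_y,I) = 5·I/(5·p_x + 5·p_y), y* = 5·I/(5·p_x + 5·p_y).
Here 5·13.4 + 5·4 = 87, giving y* = 3.1609.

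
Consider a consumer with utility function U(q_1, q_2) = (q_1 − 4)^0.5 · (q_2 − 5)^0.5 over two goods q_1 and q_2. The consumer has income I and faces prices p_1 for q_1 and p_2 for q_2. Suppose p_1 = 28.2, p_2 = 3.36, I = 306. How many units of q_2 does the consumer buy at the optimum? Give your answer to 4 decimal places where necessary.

q_2* = 31.25

Let q_1' = q_1−4, q_2' = q_2−5. MRS = q_2'/q_1' = p_1/p_2.
Substituting into the budget: q_1* = 4 + 0.5·(I − 4·p_1 − 5·p_2)/p_1, and q_2* = 5 + 0.5·(…)/p_2.
Discretionary income = 306 − 4·28.2 − 5·3.36 = 176.4; q_2* = 5 + 0.5·176.4/3.36 = 31.25.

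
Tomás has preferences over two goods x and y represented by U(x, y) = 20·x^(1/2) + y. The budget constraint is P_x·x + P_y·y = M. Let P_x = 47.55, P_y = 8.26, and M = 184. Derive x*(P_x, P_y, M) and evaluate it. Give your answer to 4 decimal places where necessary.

x* = 3.0176

Plugging in: x* = (10·8.26/47.55)² = 3.0176.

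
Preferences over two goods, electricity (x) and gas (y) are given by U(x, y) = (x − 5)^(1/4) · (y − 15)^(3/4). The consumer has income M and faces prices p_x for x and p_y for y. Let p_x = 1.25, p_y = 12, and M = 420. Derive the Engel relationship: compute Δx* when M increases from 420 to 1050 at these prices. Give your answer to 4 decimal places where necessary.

Δx* = 126

Let x' = x−5, y' = y−15. MRS = (1/3)·y'/x' = p_x/p_y.
After buying the subsistence bundle (5, 15), a share 0.25 of the remaining income goes to x: x* = 5 + 0.25·(M − 5p_x − 15p_y)/p_x.
Discretionary income = 420 − 5·1.25 − 15·12 = 233.75; x* = 5 + 0.25·233.75/1.25 = 51.75.
At M' = 1050: x* = 177.75. Change: 177.75 − 51.75 = 126.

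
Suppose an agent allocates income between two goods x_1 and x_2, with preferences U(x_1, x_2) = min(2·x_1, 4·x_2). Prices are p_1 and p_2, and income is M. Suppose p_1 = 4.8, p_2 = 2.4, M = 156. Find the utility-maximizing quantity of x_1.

x_1* = 26

With perfect complements, no substitution: consume in ratio x_1:x_2 = 4:2.
Budget: p_1·x_1 + p_2·(1/2)·x_1 = M, so (4·p_1 + 2·p_2)·x_1 = 4·M.
Demand: x_1*(p_1,p_2,M) = 4·M/(4·p_1 + 2·p_2), x_2* = 2·M/(4·p_1 + 2·p_2).
Here 4·4.8 + 2·2.4 = 24, giving x_1* = 26.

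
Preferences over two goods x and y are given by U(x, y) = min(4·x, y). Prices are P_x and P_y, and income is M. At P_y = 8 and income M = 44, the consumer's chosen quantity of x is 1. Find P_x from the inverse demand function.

With perfect complements, no substitution: consume in ratio x:y = 1:4.
Budget: P_x·x + P_y·4·x = M, so (P_x + 4·P_y)·x = M.
Demand: x*(P_x,P_y,M) = M/(P_x + 4·P_y), y* = 4·M/(P_x + 4·P_y).
Set x* = 1 in the demand function and solve for P_x: P_x = 12.

P_x = 12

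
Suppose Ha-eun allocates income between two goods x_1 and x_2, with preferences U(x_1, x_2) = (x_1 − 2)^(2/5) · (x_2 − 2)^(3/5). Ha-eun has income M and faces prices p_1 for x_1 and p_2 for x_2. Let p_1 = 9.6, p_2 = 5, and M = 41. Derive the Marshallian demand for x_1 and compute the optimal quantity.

MRS = (2/3)·(x_2−2)/(x_1−2). Tangency with p_1/p_2 gives x_2−2 = (3/2)·(p_1/p_2)·(x_1−2).
Substituting into the budget: x_1* = 2 + 0.4·(M − 2·p_1 − 2·p_2)/p_1, and x_2* = 2 + 0.6·(…)/p_2.
Discretionary income = 41 − 2·9.6 − 2·5 = 11.8; x_1* = 2 + 0.4·11.8/9.6 = 2.4917.

x_1* = 2.4917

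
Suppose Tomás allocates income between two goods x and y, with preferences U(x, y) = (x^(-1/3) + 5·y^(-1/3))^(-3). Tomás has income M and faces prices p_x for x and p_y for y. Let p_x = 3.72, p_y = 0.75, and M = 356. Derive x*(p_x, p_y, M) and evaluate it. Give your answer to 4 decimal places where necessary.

MU_x ∝ x^(-4/3), MU_y ∝ 5·y^(-4/3), so MRS = (1/5)·(y/x)^(4/3) = p_x/p_y.
Solve for the ratio: y/x = [5·p_x/p_y]^(0.75).
With the ratio pinned down, the budget gives x* = M/(p_x + p_y·(y/x)) and y* = (y/x)·x*.
Numerically y/x = 11.113191, so x* = 356/(3.72 + 0.75·11.113191) = 29.5316.

x* = 29.5316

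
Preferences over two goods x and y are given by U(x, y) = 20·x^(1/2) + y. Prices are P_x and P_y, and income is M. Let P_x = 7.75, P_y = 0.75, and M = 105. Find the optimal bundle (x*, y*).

x* = 0.9365, y* = 130.3226

MU_x = 10/√x, MU_y = 1. Tangency: 10/√x = P_x/P_y.
Thus x* = (10·P_y/P_x)² — independent of M — with the rest of income spent on y.
Plugging in: x* = (10·0.75/7.75)² = 0.9365, y* = 130.3226.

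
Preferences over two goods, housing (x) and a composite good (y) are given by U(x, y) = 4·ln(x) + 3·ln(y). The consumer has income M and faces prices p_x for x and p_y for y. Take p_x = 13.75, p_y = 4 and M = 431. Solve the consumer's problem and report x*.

Tangency: MRS = (4/3)·y/x = p_x/p_y.
So 4·p_y·y = 3·p_x·x; combined with the budget, a share 4/7 of income goes to x.
Demand: x*(p_x,p_y,M) = 4/7·M/p_x and y* = 3/7·M/p_y.
At p_x=13.75, p_y=4, M=431: x* = 4/7·431/13.75 = 17.9117.

x* = 17.9117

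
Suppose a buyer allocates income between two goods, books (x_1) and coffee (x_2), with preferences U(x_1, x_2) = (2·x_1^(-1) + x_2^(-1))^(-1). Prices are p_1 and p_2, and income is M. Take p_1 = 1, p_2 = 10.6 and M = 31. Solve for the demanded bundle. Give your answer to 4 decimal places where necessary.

x_1* = 9.3878, x_2* = 2.0389

MRS = MU_x_1/MU_x_2 = 2·(x_2/x_1)^(2). Set equal to p_1/p_2.
Hence x_2/x_1 = ((1/2)·p_1/p_2)^(1/(2)), i.e. raised to the 0.5 power.
With the ratio pinned down, the budget gives x_1* = M/(p_1 + p_2·(x_2/x_1)) and x_2* = (x_2/x_1)·x_1*.
Numerically x_2/x_1 = 0.217186, so x_1* = 31/(1 + 10.6·0.217186) = 9.3878 and x_2* = 0.217186·9.3878 = 2.0389.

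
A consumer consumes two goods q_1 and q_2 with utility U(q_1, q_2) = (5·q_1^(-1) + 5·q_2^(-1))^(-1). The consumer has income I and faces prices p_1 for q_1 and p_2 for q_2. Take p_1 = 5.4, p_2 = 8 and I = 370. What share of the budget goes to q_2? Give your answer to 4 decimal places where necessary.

share on q_2 = 0.549

MRS = MU_q_1/MU_q_2 = (q_2/q_1)^(2). Set equal to p_1/p_2.
Hence q_2/q_1 = (p_1/p_2)^(1/(2)), i.e. raised to the 0.5 power.
Substitute q_2 = (q_2/q_1)·q_1 into the budget: q_1* = I/(p_1 + p_2·(q_2/q_1)).
Numerically q_2/q_1 = 0.821584, so q_1* = 370/(5.4 + 8·0.821584) = 30.9037 and q_2* = 0.821584·30.9037 = 25.39.
Expenditure on q_2: 8·25.39 = 203.1199; share = 0.549.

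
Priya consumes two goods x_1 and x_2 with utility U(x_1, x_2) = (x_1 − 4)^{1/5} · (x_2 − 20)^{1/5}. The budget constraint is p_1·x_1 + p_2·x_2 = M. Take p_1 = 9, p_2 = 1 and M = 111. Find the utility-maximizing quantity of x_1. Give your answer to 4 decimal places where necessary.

Discretionary income = 111 − 4·9 − 20·1 = 55; x_1* = 4 + 0.5·55/9 = 7.0556.

x_1* = 7.0556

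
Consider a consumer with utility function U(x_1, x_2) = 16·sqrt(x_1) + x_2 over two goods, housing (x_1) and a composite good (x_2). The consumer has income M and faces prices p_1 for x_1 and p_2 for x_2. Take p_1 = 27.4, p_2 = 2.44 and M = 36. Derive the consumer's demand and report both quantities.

x_1* = 0.5075, x_2* = 9.0548

Utility is quasi-linear in x_2; the FOC for x_1 is 8/√x_1 = p_1/p_2.
Solve: √x_1 = 8·p_2/p_1, so x_1*(p_1,p_2) = (8·p_2/p_1)², and x_2* = (M − p_1·x_1*)/p_2.
Plugging in: x_1* = (8·2.44/27.4)² = 0.5075, x_2* = 9.0548.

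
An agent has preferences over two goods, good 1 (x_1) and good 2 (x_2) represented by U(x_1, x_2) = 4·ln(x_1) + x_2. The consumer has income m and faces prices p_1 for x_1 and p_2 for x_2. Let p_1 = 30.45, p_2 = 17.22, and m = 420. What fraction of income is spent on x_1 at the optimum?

Set MRS = p_1/p_2: (4/x_1)/1 = p_1/p_2.
So x_1*(p_1,p_2) = 4·p_2/p_1, independent of income; and x_2* = (m − 4·p_2)/p_2.
At the given prices: x_1* = 4·17.22/30.45 = 2.2621, and x_2* = 20.3902.
Expenditure on x_1: 30.45·2.2621 = 68.88; share = 0.164.

share on x_1 = 0.164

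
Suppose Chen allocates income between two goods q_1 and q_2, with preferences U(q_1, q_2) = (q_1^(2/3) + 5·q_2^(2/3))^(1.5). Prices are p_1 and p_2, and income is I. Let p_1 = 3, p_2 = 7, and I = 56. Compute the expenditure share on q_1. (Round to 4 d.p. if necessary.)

MU_q_1 ∝ q_1^(-1/3), MU_q_2 ∝ 5·q_2^(-1/3), so MRS = (1/5)·(q_2/q_1)^(1/3) = p_1/p_2.
Solve for the ratio: q_2/q_1 = [5·p_1/p_2]^(3).
With the ratio pinned down, the budget gives q_1* = I/(p_1 + p_2·(q_2/q_1)) and q_2* = (q_2/q_1)·q_1*.
Numerically q_2/q_1 = 9.83965, so q_1* = 56/(3 + 7·9.83965) = 0.7791 and q_2* = 9.83965·0.7791 = 7.6661.
Expenditure on q_1: 3·0.7791 = 2.3373; share = 0.0417.

share on q_1 = 0.0417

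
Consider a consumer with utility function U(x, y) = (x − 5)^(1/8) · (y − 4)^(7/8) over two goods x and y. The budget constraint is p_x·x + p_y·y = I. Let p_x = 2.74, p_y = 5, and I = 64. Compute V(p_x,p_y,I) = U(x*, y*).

Discretionary income = 64 − 5·2.74 − 4·5 = 30.3; x* = 5 + 0.125·30.3/2.74 = 6.3823; y* = 4 + 0.875·30.3/5 = 9.3025.
Utility at the optimum: U(6.3823, 9.3025) = 4.4822.

V = 4.4822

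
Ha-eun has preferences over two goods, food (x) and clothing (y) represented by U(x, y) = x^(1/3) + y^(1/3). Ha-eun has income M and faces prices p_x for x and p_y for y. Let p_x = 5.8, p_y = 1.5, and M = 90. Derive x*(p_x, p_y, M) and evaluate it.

x* = 5.231

With the ratio pinned down, the budget gives x* = M/(p_x + p_y·(y/x)) and y* = (y/x)·x*.
Numerically y/x = 7.603352, so x* = 90/(5.8 + 1.5·7.603352) = 5.231.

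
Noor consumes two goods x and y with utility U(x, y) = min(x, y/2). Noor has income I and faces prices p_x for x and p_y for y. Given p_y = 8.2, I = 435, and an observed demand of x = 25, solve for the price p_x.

With perfect complements, no substitution: consume in ratio x:y = 1:2.
Budget: p_x·x + p_y·2·x = I, so (p_x + 2·p_y)·x = I.
Demand: x*(p_x,p_y,I) = I/(p_x + 2·p_y), y* = 2·I/(p_x + 2·p_y).
Set x* = 25 in the demand function and solve for p_x: p_x = 1.

p_x = 1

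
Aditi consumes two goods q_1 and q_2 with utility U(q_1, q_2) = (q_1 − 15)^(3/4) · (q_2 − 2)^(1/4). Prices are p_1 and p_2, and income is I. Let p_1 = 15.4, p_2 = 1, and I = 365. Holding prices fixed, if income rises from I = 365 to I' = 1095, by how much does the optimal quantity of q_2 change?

Δq_2* = 182.5

This is Cobb-Douglas in (q_1−15, q_2−2): tangency gives 0.75·p_2·(q_2−2) = 0.25·p_1·(q_1−15).
After buying the subsistence bundle (15, 2), a share 0.75 of the remaining income goes to q_1: q_1* = 15 + 0.75·(I − 15p_1 − 2p_2)/p_1.
Discretionary income = 365 − 15·15.4 − 2·1 = 132; q_2* = 2 + 0.25·132/1 = 35.
At I' = 1095: q_2* = 217.5. Change: 217.5 − 35 = 182.5.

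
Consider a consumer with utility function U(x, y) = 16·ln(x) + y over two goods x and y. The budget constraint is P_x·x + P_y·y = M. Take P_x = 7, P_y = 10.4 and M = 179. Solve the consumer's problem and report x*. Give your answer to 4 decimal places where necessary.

x* = 23.7714

Set MRS = P_x/P_y: (16/x)/1 = P_x/P_y.
So x*(P_x,P_y) = 16·P_y/P_x, independent of income; and y* = (M − 16·P_y)/P_y.
At the given prices: x* = 16·10.4/7 = 23.7714.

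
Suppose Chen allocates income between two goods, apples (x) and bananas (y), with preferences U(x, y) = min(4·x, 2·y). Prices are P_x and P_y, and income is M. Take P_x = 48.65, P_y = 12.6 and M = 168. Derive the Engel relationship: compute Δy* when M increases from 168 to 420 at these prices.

With perfect complements, no substitution: consume in ratio x:y = 2:4.
Budget: P_x·x + P_y·2·x = M, so (2·P_x + 4·P_y)·x = 2·M.
Demand: x*(P_x,P_y,M) = 2·M/(2·P_x + 4·P_y), y* = 4·M/(2·P_x + 4·P_y).
Here 2·48.65 + 4·12.6 = 147.7, giving y* = 4.5498.
At M' = 420: y* = 11.3744. Change: 11.3744 − 4.5498 = 6.8246.

Δy* = 6.8246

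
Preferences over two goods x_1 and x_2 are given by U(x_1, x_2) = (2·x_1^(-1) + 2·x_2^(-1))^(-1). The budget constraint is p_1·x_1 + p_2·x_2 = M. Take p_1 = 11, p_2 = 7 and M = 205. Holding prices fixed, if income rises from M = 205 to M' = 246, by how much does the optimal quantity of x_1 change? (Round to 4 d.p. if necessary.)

Δx_1* = 2.0733

MRS = MU_x_1/MU_x_2 = (x_2/x_1)^(2). Set equal to p_1/p_2.
Solve for the ratio: x_2/x_1 = [p_1/p_2]^(0.5).
With the ratio pinned down, the budget gives x_1* = M/(p_1 + p_2·(x_2/x_1)) and x_2* = (x_2/x_1)·x_1*.
Numerically x_2/x_1 = 1.253566, so x_1* = 205/(11 + 7·1.253566) = 10.3666.
At M' = 246: x_1* = 12.44. Change: 12.44 − 10.3666 = 2.0733.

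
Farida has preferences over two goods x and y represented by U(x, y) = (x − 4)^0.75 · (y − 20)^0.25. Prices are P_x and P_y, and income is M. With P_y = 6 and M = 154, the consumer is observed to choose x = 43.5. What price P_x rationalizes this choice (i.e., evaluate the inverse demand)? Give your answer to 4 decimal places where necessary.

This is Cobb-Douglas in (x−4, y−20): tangency gives 0.75·P_y·(y−20) = 0.25·P_x·(x−4).
After buying the subsistence bundle (4, 20), a share 0.75 of the remaining income goes to x: x* = 4 + 0.75·(M − 4P_x − 20P_y)/P_x.
Set x* = 43.5 in the demand function and solve for P_x: P_x = 0.6.

P_x = 0.6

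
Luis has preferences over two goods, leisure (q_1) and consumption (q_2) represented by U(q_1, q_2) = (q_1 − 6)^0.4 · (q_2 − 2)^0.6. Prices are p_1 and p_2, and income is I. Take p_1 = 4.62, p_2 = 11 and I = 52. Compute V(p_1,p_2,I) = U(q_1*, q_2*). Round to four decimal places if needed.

V = 0.1496

MRS = (2/3)·(q_2−2)/(q_1−6). Tangency with p_1/p_2 gives q_2−2 = (3/2)·(p_1/p_2)·(q_1−6).
After buying the subsistence bundle (6, 2), a share 0.4 of the remaining income goes to q_1: q_1* = 6 + 0.4·(I − 6p_1 − 2p_2)/p_1.
Discretionary income = 52 − 6·4.62 − 2·11 = 2.28; q_1* = 6 + 0.4·2.28/4.62 = 6.1974; q_2* = 2 + 0.6·2.28/11 = 2.1244.
Utility at the optimum: U(6.1974, 2.1244) = 0.1496.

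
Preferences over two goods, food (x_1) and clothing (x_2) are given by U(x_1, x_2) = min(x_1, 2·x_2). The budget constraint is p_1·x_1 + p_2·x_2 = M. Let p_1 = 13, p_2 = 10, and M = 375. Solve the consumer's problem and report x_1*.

x_1* = 20.8333

With perfect complements, no substitution: consume in ratio x_1:x_2 = 2:1.
Budget: p_1·x_1 + p_2·(1/2)·x_1 = M, so (2·p_1 + p_2)·x_1 = 2·M.
Demand: x_1*(p_1,p_2,M) = 2·M/(2·p_1 + p_2), x_2* = M/(2·p_1 + p_2).
Here 2·13 + 10 = 36, giving x_1* = 20.8333.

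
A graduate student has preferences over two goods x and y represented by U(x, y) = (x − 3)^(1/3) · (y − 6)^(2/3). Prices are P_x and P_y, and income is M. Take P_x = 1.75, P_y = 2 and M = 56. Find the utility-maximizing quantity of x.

x* = 10.381

Substituting into the budget: x* = 3 + 1/3·(M − 3·P_x − 6·P_y)/P_x, and y* = 6 + 2/3·(…)/P_y.
Discretionary income = 56 − 3·1.75 − 6·2 = 38.75; x* = 3 + 1/3·38.75/1.75 = 10.381.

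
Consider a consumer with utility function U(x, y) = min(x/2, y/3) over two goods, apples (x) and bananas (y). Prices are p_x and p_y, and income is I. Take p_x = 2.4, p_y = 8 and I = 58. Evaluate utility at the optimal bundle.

Leontief preferences: the optimum is at the kink where x/2 = y/3, i.e. y = (3/2)·x.
Budget: p_x·x + p_y·(3/2)·x = I, so (2·p_x + 3·p_y)·x = 2·I.
Demand: x*(p_x,p_y,I) = 2·I/(2·p_x + 3·p_y), y* = 3·I/(2·p_x + 3·p_y).
Here 2·2.4 + 3·8 = 28.8, giving x* = 4.0278 and y* = 6.0417.
Utility at the optimum: U(4.0278, 6.0417) = 2.0139.

V = 2.0139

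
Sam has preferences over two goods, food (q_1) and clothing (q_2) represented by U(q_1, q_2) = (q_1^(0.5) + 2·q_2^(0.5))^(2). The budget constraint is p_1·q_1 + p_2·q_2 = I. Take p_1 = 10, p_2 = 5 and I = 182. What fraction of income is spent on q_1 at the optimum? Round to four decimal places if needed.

share on q_1 = 0.1111

From the CES first-order condition, (1/2)·(q_2/q_1)^(0.5) = p_1/p_2.
Solve for the ratio: q_2/q_1 = [2·p_1/p_2]^(2).
With the ratio pinned down, the budget gives q_1* = I/(p_1 + p_2·(q_2/q_1)) and q_2* = (q_2/q_1)·q_1*.
Numerically q_2/q_1 = 16, so q_1* = 182/(10 + 5·16) = 2.0222 and q_2* = 16·2.0222 = 32.3556.
Expenditure on q_1: 10·2.0222 = 20.2222; share = 0.1111.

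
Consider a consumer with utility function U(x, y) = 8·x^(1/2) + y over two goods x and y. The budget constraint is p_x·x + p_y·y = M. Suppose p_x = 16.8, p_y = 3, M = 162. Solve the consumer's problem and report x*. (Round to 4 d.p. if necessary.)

Utility is quasi-linear in y; the FOC for x is 4/√x = p_x/p_y.
Solve: √x = 4·p_y/p_x, so x*(p_x,p_y) = (4·p_y/p_x)², and y* = (M − p_x·x*)/p_y.
Plugging in: x* = (4·3/16.8)² = 0.5102.

x* = 0.5102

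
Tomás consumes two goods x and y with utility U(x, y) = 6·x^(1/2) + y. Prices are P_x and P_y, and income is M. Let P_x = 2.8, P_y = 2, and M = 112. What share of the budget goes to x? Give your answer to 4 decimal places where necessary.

share on x = 0.1148

Plugging in: x* = (3·2/2.8)² = 4.5918, y* = 49.5714.
Expenditure on x: 2.8·4.5918 = 12.8571; share = 0.1148.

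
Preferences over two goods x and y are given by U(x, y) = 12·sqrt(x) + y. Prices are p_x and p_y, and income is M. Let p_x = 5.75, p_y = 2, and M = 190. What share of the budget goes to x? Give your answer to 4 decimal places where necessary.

share on x = 0.1318

Set MRS = p_x/p_y: 6·x^(−1/2) = p_x/p_y.
Thus x* = (6·p_y/p_x)² — independent of M — with the rest of income spent on y.
Plugging in: x* = (6·2/5.75)² = 4.3554, y* = 82.4783.
Expenditure on x: 5.75·4.3554 = 25.0435; share = 0.1318.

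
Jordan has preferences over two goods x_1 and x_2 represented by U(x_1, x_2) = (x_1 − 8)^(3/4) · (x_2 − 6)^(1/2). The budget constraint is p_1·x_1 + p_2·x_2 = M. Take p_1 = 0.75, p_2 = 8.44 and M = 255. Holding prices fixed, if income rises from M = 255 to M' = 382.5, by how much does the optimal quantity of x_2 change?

Let x_1' = x_1−8, x_2' = x_2−6. MRS = (3/2)·x_2'/x_1' = p_1/p_2.
Substituting into the budget: x_1* = 8 + 0.6·(M − 8·p_1 − 6·p_2)/p_1, and x_2* = 6 + 0.4·(…)/p_2.
Discretionary income = 255 − 8·0.75 − 6·8.44 = 198.36; x_2* = 6 + 0.4·198.36/8.44 = 15.4009.
At M' = 382.5: x_2* = 21.4436. Change: 21.4436 − 15.4009 = 6.0427.

Δx_2* = 6.0427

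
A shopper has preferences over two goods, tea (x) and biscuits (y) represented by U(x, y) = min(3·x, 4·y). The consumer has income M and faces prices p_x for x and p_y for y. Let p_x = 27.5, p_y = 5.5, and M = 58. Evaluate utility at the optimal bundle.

With perfect complements, no substitution: consume in ratio x:y = 4:3.
Budget: p_x·x + p_y·(3/4)·x = M, so (4·p_x + 3·p_y)·x = 4·M.
Demand: x*(p_x,p_y,M) = 4·M/(4·p_x + 3·p_y), y* = 3·M/(4·p_x + 3·p_y).
Here 4·27.5 + 3·5.5 = 126.5, giving x* = 1.834 and y* = 1.3755.
Utility at the optimum: U(1.834, 1.3755) = 5.502.

V = 5.502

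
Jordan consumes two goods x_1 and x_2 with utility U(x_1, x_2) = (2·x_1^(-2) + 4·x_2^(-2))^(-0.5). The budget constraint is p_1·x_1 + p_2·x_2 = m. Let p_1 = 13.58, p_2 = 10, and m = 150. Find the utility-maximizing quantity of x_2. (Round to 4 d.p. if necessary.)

x_2* = 7.6014

MU_x_1 ∝ 2·x_1^(-3), MU_x_2 ∝ 4·x_2^(-3), so MRS = (1/2)·(x_2/x_1)^(3) = p_1/p_2.
Solve for the ratio: x_2/x_1 = [2·p_1/p_2]^(1/3).
With the ratio pinned down, the budget gives x_1* = m/(p_1 + p_2·(x_2/x_1)) and x_2* = (x_2/x_1)·x_1*.
Numerically x_2/x_1 = 1.395222, so x_1* = 150/(13.58 + 10·1.395222) = 5.4482 and x_2* = 1.395222·5.4482 = 7.6014.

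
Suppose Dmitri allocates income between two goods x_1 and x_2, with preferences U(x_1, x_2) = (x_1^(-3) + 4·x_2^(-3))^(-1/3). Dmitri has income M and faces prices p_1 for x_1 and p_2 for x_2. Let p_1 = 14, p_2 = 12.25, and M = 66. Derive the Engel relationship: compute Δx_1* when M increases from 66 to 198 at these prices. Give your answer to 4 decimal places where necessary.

From the CES first-order condition, (1/4)·(x_2/x_1)^(4) = p_1/p_2.
Hence x_2/x_1 = (4·p_1/p_2)^(1/(4)), i.e. raised to the 0.25 power.
With the ratio pinned down, the budget gives x_1* = M/(p_1 + p_2·(x_2/x_1)) and x_2* = (x_2/x_1)·x_1*.
Numerically x_2/x_1 = 1.462221, so x_1* = 66/(14 + 12.25·1.462221) = 2.0682.
At M' = 198: x_1* = 6.2045. Change: 6.2045 − 2.0682 = 4.1363.

Δx_1* = 4.1363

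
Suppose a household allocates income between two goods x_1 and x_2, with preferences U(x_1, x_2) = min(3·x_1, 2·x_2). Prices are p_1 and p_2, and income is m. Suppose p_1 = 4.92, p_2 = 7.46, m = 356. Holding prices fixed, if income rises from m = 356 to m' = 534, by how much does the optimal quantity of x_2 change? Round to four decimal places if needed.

Δx_2* = 16.5736

With perfect complements, no substitution: consume in ratio x_1:x_2 = 2:3.
Budget: p_1·x_1 + p_2·(3/2)·x_1 = m, so (2·p_1 + 3·p_2)·x_1 = 2·m.
Demand: x_1*(p_1,p_2,m) = 2·m/(2·p_1 + 3·p_2), x_2* = 3·m/(2·p_1 + 3·p_2).
Here 2·4.92 + 3·7.46 = 32.22, giving x_2* = 33.1471.
At m' = 534: x_2* = 49.7207. Change: 49.7207 − 33.1471 = 16.5736.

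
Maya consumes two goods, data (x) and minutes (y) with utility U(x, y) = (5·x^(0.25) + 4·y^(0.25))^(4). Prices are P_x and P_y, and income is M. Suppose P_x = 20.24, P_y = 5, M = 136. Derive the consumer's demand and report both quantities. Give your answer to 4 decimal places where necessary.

From the CES first-order condition, (5/4)·(y/x)^(0.75) = P_x/P_y.
Hence y/x = ((4/5)·P_x/P_y)^(1/(0.75)), i.e. raised to the 4/3 power.
With the ratio pinned down, the budget gives x* = M/(P_x + P_y·(y/x)) and y* = (y/x)·x*.
Numerically y/x = 4.79116, so x* = 136/(20.24 + 5·4.79116) = 3.0772 and y* = 4.79116·3.0772 = 14.7434.

x* = 3.0772, y* = 14.7434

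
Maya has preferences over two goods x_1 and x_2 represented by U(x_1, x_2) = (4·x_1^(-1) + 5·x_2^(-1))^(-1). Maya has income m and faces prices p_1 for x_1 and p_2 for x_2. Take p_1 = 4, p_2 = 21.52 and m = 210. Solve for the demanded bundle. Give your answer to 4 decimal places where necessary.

x_1* = 14.6107, x_2* = 7.0426

MU_x_1 ∝ 4·x_1^(-2), MU_x_2 ∝ 5·x_2^(-2), so MRS = (4/5)·(x_2/x_1)^(2) = p_1/p_2.
Hence x_2/x_1 = ((5/4)·p_1/p_2)^(1/(2)), i.e. raised to the 0.5 power.
Substitute x_2 = (x_2/x_1)·x_1 into the budget: x_1* = m/(p_1 + p_2·(x_2/x_1)).
Numerically x_2/x_1 = 0.482019, so x_1* = 210/(4 + 21.52·0.482019) = 14.6107 and x_2* = 0.482019·14.6107 = 7.0426.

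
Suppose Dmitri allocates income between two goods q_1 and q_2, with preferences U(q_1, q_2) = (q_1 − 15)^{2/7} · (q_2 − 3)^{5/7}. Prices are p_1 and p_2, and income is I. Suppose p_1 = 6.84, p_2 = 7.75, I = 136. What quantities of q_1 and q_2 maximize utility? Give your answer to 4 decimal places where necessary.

MRS = (2/5)·(q_2−3)/(q_1−15). Tangency with p_1/p_2 gives q_2−3 = (5/2)·(p_1/p_2)·(q_1−15).
Substituting into the budget: q_1* = 15 + 2/7·(I − 15·p_1 − 3·p_2)/p_1, and q_2* = 3 + 5/7·(…)/p_2.
Discretionary income = 136 − 15·6.84 − 3·7.75 = 10.15; q_1* = 15 + 2/7·10.15/6.84 = 15.424; q_2* = 3 + 5/7·10.15/7.75 = 3.9355.

q_1* = 15.424, q_2* = 3.9355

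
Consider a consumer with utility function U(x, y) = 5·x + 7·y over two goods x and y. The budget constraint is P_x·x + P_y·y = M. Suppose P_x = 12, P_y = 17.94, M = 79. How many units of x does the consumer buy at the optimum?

x* = 6.5833

x gives more utility per dollar, so spend all income on x: x* = M/P_x, y* = 0.
Numerically: x* = 6.5833, y* = 0.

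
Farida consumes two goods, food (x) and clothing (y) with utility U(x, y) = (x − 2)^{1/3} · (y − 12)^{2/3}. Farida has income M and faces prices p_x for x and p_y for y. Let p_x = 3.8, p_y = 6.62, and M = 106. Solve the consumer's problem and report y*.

y* = 13.9094

Discretionary income = 106 − 2·3.8 − 12·6.62 = 18.96; y* = 12 + 2/3·18.96/6.62 = 13.9094.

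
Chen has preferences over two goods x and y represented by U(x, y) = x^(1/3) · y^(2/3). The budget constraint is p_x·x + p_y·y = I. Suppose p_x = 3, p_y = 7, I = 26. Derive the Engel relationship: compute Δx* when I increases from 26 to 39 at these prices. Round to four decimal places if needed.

Tangency: MRS = (1/2)·y/x = p_x/p_y.
So 1/3·p_y·y = 2/3·p_x·x; combined with the budget, a share 1/3 of income goes to x.
Demand: x*(p_x,p_y,I) = 1/3·I/p_x and y* = 2/3·I/p_y.
At p_x=3, p_y=7, I=26: x* = 1/3·26/3 = 2.8889.
At I' = 39: x* = 4.3333. Change: 4.3333 − 2.8889 = 1.4444.

Δx* = 1.4444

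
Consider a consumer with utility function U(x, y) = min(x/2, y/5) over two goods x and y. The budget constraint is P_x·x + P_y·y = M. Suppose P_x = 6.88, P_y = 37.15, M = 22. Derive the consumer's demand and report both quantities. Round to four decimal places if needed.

With perfect complements, no substitution: consume in ratio x:y = 2:5.
Budget: P_x·x + P_y·(5/2)·x = M, so (2·P_x + 5·P_y)·x = 2·M.
Demand: x*(P_x,P_y,M) = 2·M/(2·P_x + 5·P_y), y* = 5·M/(2·P_x + 5·P_y).
Here 2·6.88 + 5·37.15 = 199.51, giving x* = 0.2205 and y* = 0.5514.

x* = 0.2205, y* = 0.5514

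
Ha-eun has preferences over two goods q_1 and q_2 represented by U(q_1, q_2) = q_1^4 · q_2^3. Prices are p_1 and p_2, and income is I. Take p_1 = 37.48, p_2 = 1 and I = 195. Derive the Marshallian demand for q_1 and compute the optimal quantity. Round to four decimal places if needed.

q_1* = 2.973

The MRS is (4/3)·q_2/q_1. Set MRS = p_1/p_2.
So 4·p_2·q_2 = 3·p_1·q_1; combined with the budget, a share 4/7 of income goes to q_1.
Demand: q_1*(p_1,p_2,I) = 4/7·I/p_1 and q_2* = 3/7·I/p_2.
At p_1=37.48, p_2=1, I=195: q_1* = 4/7·195/37.48 = 2.973.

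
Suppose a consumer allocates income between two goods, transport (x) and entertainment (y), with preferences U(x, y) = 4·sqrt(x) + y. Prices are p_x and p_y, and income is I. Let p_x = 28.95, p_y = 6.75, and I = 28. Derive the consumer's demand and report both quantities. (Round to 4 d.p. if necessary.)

x* = 0.2175, y* = 3.2155

Set MRS = p_x/p_y: 2·x^(−1/2) = p_x/p_y.
Solve: √x = 2·p_y/p_x, so x*(p_x,p_y) = (2·p_y/p_x)², and y* = (I − p_x·x*)/p_y.
Plugging in: x* = (2·6.75/28.95)² = 0.2175, y* = 3.2155.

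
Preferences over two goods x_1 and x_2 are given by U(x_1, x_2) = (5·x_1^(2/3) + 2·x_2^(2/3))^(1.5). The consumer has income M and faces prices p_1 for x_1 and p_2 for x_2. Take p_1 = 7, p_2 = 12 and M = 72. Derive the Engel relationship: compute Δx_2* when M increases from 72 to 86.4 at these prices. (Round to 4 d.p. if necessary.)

From the CES first-order condition, (5/2)·(x_2/x_1)^(1/3) = p_1/p_2.
Hence x_2/x_1 = ((2/5)·p_1/p_2)^(1/(1/3)), i.e. raised to the 3 power.
With the ratio pinned down, the budget gives x_1* = M/(p_1 + p_2·(x_2/x_1)) and x_2* = (x_2/x_1)·x_1*.
Numerically x_2/x_1 = 0.012704, so x_1* = 72/(7 + 12·0.012704) = 10.0665 and x_2* = 0.012704·10.0665 = 0.1279.
At M' = 86.4: x_2* = 0.1535. Change: 0.1535 − 0.1279 = 0.0256.

Δx_2* = 0.0256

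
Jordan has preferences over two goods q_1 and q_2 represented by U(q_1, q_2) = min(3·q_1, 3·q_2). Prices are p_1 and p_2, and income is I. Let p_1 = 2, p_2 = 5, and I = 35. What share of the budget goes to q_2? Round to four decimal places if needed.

With perfect complements, no substitution: consume in ratio q_1:q_2 = 3:3.
Budget: p_1·q_1 + p_2·q_1 = I, so (3·p_1 + 3·p_2)·q_1 = 3·I.
Demand: q_1*(p_1,p_2,I) = 3·I/(3·p_1 + 3·p_2), q_2* = 3·I/(3·p_1 + 3·p_2).
Here 3·2 + 3·5 = 21, giving q_1* = 5 and q_2* = 5.
Expenditure on q_2: 5·5 = 25; share = 0.7143.

share on q_2 = 0.7143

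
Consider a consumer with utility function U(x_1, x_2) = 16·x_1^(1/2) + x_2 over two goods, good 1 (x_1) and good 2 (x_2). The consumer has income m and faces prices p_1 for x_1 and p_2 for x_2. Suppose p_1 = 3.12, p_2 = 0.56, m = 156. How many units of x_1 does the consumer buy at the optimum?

Utility is quasi-linear in x_2; the FOC for x_1 is 8/√x_1 = p_1/p_2.
Thus x_1* = (8·p_2/p_1)² — independent of m — with the rest of income spent on x_2.
Plugging in: x_1* = (8·0.56/3.12)² = 2.0618.

x_1* = 2.0618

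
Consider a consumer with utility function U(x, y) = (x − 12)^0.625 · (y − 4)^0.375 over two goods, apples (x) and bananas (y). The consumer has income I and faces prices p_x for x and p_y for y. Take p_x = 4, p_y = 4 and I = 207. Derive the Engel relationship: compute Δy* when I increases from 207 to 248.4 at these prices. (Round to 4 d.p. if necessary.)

Δy* = 3.8813

This is Cobb-Douglas in (x−12, y−4): tangency gives 0.625·p_y·(y−4) = 0.375·p_x·(x−12).
After buying the subsistence bundle (12, 4), a share 0.625 of the remaining income goes to x: x* = 12 + 0.625·(I − 12p_x − 4p_y)/p_x.
Discretionary income = 207 − 12·4 − 4·4 = 143; y* = 4 + 0.375·143/4 = 17.4062.
At I' = 248.4: y* = 21.2875. Change: 21.2875 − 17.4062 = 3.8813.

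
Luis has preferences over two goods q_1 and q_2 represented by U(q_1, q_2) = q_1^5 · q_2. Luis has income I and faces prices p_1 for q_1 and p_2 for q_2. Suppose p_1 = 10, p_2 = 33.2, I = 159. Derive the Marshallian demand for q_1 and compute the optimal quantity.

q_1* = 13.25

MU_q_1/MU_q_2 = (5·q_2)/(q_1); tangency sets this equal to p_1/p_2.
Rearranging, p_2·q_2 = (1/5)·p_1·q_1. Substituting into the budget gives p_1·q_1·(1 + (1/5)) = I.
Demand: q_1*(p_1,p_2,I) = 5/6·I/p_1 and q_2* = 1/6·I/p_2.
At p_1=10, p_2=33.2, I=159: q_1* = 5/6·159/10 = 13.25.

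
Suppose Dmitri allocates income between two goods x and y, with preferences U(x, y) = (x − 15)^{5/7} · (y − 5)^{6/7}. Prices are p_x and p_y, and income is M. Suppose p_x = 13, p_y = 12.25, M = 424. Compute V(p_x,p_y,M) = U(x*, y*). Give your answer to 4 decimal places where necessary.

MRS = (5/6)·(y−5)/(x−15). Tangency with p_x/p_y gives y−5 = (6/5)·(p_x/p_y)·(x−15).
After buying the subsistence bundle (15, 5), a share 5/11 of the remaining income goes to x: x* = 15 + 5/11·(M − 15p_x − 5p_y)/p_x.
Discretionary income = 424 − 15·13 − 5·12.25 = 167.75; x* = 15 + 5/11·167.75/13 = 20.8654; y* = 5 + 6/11·167.75/12.25 = 12.4694.
Utility at the optimum: U(20.8654, 12.4694) = 19.8296.

V = 19.8296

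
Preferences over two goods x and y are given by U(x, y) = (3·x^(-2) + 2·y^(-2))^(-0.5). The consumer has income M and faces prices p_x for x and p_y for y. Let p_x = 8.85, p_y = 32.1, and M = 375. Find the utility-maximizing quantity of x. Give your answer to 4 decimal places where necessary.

x* = 13.8371

From the CES first-order condition, (3/2)·(y/x)^(3) = p_x/p_y.
Solve for the ratio: y/x = [(2/3)·p_x/p_y]^(1/3).
Substitute y = (y/x)·x into the budget: x* = M/(p_x + p_y·(y/x)).
Numerically y/x = 0.568568, so x* = 375/(8.85 + 32.1·0.568568) = 13.8371.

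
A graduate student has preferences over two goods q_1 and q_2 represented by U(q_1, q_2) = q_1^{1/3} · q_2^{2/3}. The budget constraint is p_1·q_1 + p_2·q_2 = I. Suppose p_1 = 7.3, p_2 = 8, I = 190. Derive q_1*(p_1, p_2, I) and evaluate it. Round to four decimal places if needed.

q_1* = 8.6758

The MRS is (1/2)·q_2/q_1. Set MRS = p_1/p_2.
So 1/3·p_2·q_2 = 2/3·p_1·q_1; combined with the budget, a share 1/3 of income goes to q_1.
Demand: q_1*(p_1,p_2,I) = 1/3·I/p_1 and q_2* = 2/3·I/p_2.
At p_1=7.3, p_2=8, I=190: q_1* = 1/3·190/7.3 = 8.6758.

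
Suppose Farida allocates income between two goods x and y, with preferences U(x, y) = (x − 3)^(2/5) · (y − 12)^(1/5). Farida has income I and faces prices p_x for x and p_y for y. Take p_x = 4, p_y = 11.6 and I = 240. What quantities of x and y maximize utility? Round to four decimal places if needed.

MRS = 2·(y−12)/(x−3). Tangency with p_x/p_y gives y−12 = (1/2)·(p_x/p_y)·(x−3).
After buying the subsistence bundle (3, 12), a share 2/3 of the remaining income goes to x: x* = 3 + 2/3·(I − 3p_x − 12p_y)/p_x.
Discretionary income = 240 − 3·4 − 12·11.6 = 88.8; x* = 3 + 2/3·88.8/4 = 17.8; y* = 12 + 1/3·88.8/11.6 = 14.5517.

x* = 17.8, y* = 14.5517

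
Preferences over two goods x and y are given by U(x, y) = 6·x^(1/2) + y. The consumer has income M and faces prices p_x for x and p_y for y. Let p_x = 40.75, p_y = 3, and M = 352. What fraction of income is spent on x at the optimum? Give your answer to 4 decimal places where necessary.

Utility is quasi-linear in y; the FOC for x is 3/√x = p_x/p_y.
Solve: √x = 3·p_y/p_x, so x*(p_x,p_y) = (3·p_y/p_x)², and y* = (M − p_x·x*)/p_y.
Plugging in: x* = (3·3/40.75)² = 0.0488, y* = 116.6708.
Expenditure on x: 40.75·0.0488 = 1.9877; share = 0.0056.

share on x = 0.0056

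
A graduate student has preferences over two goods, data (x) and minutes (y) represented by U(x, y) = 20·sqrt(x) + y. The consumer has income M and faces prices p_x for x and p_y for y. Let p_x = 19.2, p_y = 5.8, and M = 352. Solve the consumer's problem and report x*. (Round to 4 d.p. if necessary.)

MU_x = 10/√x, MU_y = 1. Tangency: 10/√x = p_x/p_y.
Thus x* = (10·p_y/p_x)² — independent of M — with the rest of income spent on y.
Plugging in: x* = (10·5.8/19.2)² = 9.1254.

x* = 9.1254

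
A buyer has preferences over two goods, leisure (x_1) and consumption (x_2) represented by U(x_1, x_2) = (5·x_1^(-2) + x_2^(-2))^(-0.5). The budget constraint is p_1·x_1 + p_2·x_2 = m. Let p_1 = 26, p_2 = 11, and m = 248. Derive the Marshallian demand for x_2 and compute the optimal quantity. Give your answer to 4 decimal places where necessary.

MRS = MU_x_1/MU_x_2 = 5·(x_2/x_1)^(3). Set equal to p_1/p_2.
Hence x_2/x_1 = ((1/5)·p_1/p_2)^(1/(3)), i.e. raised to the 1/3 power.
With the ratio pinned down, the budget gives x_1* = m/(p_1 + p_2·(x_2/x_1)) and x_2* = (x_2/x_1)·x_1*.
Numerically x_2/x_1 = 0.778999, so x_1* = 248/(26 + 11·0.778999) = 7.1741 and x_2* = 0.778999·7.1741 = 5.5886.

x_2* = 5.5886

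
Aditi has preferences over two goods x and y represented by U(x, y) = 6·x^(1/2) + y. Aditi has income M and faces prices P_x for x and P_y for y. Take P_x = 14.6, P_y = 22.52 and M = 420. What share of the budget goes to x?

share on x = 0.7443

Set MRS = P_x/P_y: 3·x^(−1/2) = P_x/P_y.
Thus x* = (3·P_y/P_x)² — independent of M — with the rest of income spent on y.
Plugging in: x* = (3·22.52/14.6)² = 21.4128, y* = 4.7679.
Expenditure on x: 14.6·21.4128 = 312.627; share = 0.7443.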